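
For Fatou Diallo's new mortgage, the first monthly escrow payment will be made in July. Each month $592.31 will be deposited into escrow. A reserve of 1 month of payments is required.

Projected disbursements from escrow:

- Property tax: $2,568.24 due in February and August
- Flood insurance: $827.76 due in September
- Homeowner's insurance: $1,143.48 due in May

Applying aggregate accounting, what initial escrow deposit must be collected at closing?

Cushion = 1 × $592.31 = $592.31
Trial balance (start $0, +$592.31 each month, − disbursements):
  Jul: +$592.31 → $592.31
  Aug: +$592.31 − $2,568.24 → -$1,383.62
  Sep: +$592.31 − $827.76 → -$1,619.07
  Oct: +$592.31 → -$1,026.76
  Nov: +$592.31 → -$434.45
  Dec: +$592.31 → $157.86
  Jan: +$592.31 → $750.17
  Feb: +$592.31 − $2,568.24 → -$1,225.76
  Mar: +$592.31 → -$633.45
  Apr: +$592.31 → -$41.14
  May: +$592.31 − $1,143.48 → -$592.31
  Jun: +$592.31 → $0.00
Lowest trial balance = -$1,619.07 (Sep)
Initial deposit = cushion − low point = $592.31 − (-$1,619.07) = $2,211.38

$2,211.38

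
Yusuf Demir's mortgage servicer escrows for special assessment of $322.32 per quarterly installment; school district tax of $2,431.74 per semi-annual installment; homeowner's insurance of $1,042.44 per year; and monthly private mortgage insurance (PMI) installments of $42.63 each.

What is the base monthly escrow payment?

Special assessment — $322.32 × 4 = $1,289.28 per year
School district tax — $2,431.74 × 2 = $4,863.48 per year
Homeowner's insurance — $1,042.44 per year
Private mortgage insurance (PMI) — $42.63 × 12 = $511.56 per year
Annual escrow total = $1,289.28 + $4,863.48 + $1,042.44 + $511.56 = $7,706.76
Monthly = $7,706.76 / 12 = $642.23

$642.23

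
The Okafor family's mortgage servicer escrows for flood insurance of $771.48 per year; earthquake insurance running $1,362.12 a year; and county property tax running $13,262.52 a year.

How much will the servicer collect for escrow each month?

Flood insurance — $771.48 per year
Earthquake insurance — $1,362.12 per year
County property tax — $13,262.52 per year
Annual escrow total = $771.48 + $1,362.12 + $13,262.52 = $15,396.12
Monthly = $15,396.12 / 12 = $1,283.01

$1,283.01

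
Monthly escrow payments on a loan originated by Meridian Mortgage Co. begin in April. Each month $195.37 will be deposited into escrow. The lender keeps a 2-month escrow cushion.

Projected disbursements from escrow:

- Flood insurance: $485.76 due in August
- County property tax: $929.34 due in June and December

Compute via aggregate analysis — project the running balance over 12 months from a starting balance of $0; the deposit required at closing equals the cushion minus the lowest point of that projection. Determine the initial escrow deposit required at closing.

$976.85

Cushion = 2 × $195.37 = $390.74
Trial balance (start $0, +$195.37 each month, − disbursements):
  Apr: +$195.37 → $195.37
  May: +$195.37 → $390.74
  Jun: +$195.37 − $929.34 → -$343.23
  Jul: +$195.37 → -$147.86
  Aug: +$195.37 − $485.76 → -$438.25
  Sep: +$195.37 → -$242.88
  Oct: +$195.37 → -$47.51
  Nov: +$195.37 → $147.86
  Dec: +$195.37 − $929.34 → -$586.11
  Jan: +$195.37 → -$390.74
  Feb: +$195.37 → -$195.37
  Mar: +$195.37 → $0.00
Lowest trial balance = -$586.11 (Dec)
Initial deposit = cushion − low point = $390.74 − (-$586.11) = $976.85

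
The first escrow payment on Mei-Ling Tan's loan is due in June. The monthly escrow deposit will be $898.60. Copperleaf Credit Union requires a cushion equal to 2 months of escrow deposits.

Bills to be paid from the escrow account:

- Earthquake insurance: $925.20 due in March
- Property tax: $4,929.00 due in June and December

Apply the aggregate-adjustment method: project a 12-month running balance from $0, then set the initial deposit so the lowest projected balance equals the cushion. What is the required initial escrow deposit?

$5,827.60

Cushion = 2 × $898.60 = $1,797.20
Trial balance (start $0, +$898.60 each month, − disbursements):
  Jun: +$898.60 − $4,929.00 → -$4,030.40
  Jul: +$898.60 → -$3,131.80
  Aug: +$898.60 → -$2,233.20
  Sep: +$898.60 → -$1,334.60
  Oct: +$898.60 → -$436.00
  Nov: +$898.60 → $462.60
  Dec: +$898.60 − $4,929.00 → -$3,567.80
  Jan: +$898.60 → -$2,669.20
  Feb: +$898.60 → -$1,770.60
  Mar: +$898.60 − $925.20 → -$1,797.20
  Apr: +$898.60 → -$898.60
  May: +$898.60 → $0.00
Lowest trial balance = -$4,030.40 (Jun)
Initial deposit = cushion − low point = $1,797.20 − (-$4,030.40) = $5,827.60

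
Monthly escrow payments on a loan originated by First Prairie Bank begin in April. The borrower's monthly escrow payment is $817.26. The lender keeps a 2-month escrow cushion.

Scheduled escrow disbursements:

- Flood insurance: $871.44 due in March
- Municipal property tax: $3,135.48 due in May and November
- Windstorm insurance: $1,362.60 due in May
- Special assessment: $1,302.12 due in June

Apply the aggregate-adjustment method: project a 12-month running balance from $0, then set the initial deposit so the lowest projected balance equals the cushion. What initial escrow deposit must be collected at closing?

Cushion = 2 × $817.26 = $1,634.52
Trial balance (start $0, +$817.26 each month, − disbursements):
  Apr: +$817.26 → $817.26
  May: +$817.26 − $4,498.08 → -$2,863.56
  Jun: +$817.26 − $1,302.12 → -$3,348.42
  Jul: +$817.26 → -$2,531.16
  Aug: +$817.26 → -$1,713.90
  Sep: +$817.26 → -$896.64
  Oct: +$817.26 → -$79.38
  Nov: +$817.26 − $3,135.48 → -$2,397.60
  Dec: +$817.26 → -$1,580.34
  Jan: +$817.26 → -$763.08
  Feb: +$817.26 → $54.18
  Mar: +$817.26 − $871.44 → $0.00
Lowest trial balance = -$3,348.42 (Jun)
Initial deposit = cushion − low point = $1,634.52 − (-$3,348.42) = $4,982.94

$4,982.94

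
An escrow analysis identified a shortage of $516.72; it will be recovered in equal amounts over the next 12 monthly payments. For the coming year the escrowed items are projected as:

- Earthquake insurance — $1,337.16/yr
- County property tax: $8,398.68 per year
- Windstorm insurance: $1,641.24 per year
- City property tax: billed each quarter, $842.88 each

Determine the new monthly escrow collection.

Earthquake insurance: $1,337.16 per year
County property tax: $8,398.68 per year
Windstorm insurance: $1,641.24 per year
City property tax: $842.88 × 4 = $3,371.52 per year
Annual escrow total = $14,748.60
Base monthly escrow = $14,748.60 / 12 = $1,229.05
Shortage spread = $516.72 / 12 = $43.06/mo
New monthly escrow = $1,229.05 + $43.06 = $1,272.11

$1,272.11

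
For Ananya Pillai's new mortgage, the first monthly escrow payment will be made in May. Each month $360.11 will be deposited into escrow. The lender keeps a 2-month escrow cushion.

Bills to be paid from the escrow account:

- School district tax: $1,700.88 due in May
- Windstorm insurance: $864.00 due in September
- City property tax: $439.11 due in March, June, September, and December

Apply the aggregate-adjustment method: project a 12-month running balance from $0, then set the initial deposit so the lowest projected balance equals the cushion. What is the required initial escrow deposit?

$2,362.77

Cushion = 2 × $360.11 = $720.22
Trial balance (start $0, +$360.11 each month, − disbursements):
  May: +$360.11 − $1,700.88 → -$1,340.77
  Jun: +$360.11 − $439.11 → -$1,419.77
  Jul: +$360.11 → -$1,059.66
  Aug: +$360.11 → -$699.55
  Sep: +$360.11 − $1,303.11 → -$1,642.55
  Oct: +$360.11 → -$1,282.44
  Nov: +$360.11 → -$922.33
  Dec: +$360.11 − $439.11 → -$1,001.33
  Jan: +$360.11 → -$641.22
  Feb: +$360.11 → -$281.11
  Mar: +$360.11 − $439.11 → -$360.11
  Apr: +$360.11 → $0.00
Lowest trial balance = -$1,642.55 (Sep)
Initial deposit = cushion − low point = $720.22 − (-$1,642.55) = $2,362.77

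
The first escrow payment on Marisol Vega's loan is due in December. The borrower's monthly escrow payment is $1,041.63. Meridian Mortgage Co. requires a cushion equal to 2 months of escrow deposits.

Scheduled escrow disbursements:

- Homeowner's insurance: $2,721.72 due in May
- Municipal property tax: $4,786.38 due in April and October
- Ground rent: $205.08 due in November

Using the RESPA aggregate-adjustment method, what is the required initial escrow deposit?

$3,341.58

Cushion = 2 × $1,041.63 = $2,083.26
Trial balance (start $0, +$1,041.63 each month, − disbursements):
  Dec: +$1,041.63 → $1,041.63
  Jan: +$1,041.63 → $2,083.26
  Feb: +$1,041.63 → $3,124.89
  Mar: +$1,041.63 → $4,166.52
  Apr: +$1,041.63 − $4,786.38 → $421.77
  May: +$1,041.63 − $2,721.72 → -$1,258.32
  Jun: +$1,041.63 → -$216.69
  Jul: +$1,041.63 → $824.94
  Aug: +$1,041.63 → $1,866.57
  Sep: +$1,041.63 → $2,908.20
  Oct: +$1,041.63 − $4,786.38 → -$836.55
  Nov: +$1,041.63 − $205.08 → $0.00
Lowest trial balance = -$1,258.32 (May)
Initial deposit = cushion − low point = $2,083.26 − (-$1,258.32) = $3,341.58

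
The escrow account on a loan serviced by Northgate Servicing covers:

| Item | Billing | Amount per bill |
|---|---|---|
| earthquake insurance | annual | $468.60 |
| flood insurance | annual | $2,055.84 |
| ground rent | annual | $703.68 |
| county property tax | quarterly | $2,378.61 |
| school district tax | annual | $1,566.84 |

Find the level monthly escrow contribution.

Earthquake insurance = $468.60/yr
Flood insurance = $2,055.84/yr
Ground rent = $703.68/yr
County property tax = $2,378.61 × 4 = $9,514.44/yr
School district tax = $1,566.84/yr
Total annual escrow = $14,309.40
Monthly = $14,309.40 ÷ 12 = $1,192.45

$1,192.45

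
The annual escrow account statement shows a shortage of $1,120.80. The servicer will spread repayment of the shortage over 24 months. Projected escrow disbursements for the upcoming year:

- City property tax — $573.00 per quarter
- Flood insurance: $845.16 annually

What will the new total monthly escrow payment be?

$308.13

City property tax — $573.00 × 4 = $2,292.00/yr
Flood insurance — $845.16/yr
Total per year = $2,292.00 + $845.16 = $3,137.16
Per month = $3,137.16 ÷ 12 = $261.43
Monthly shortage recovery: $1,120.80 ÷ 24 = $46.70
Adjusted monthly = $261.43 + $46.70 = $308.13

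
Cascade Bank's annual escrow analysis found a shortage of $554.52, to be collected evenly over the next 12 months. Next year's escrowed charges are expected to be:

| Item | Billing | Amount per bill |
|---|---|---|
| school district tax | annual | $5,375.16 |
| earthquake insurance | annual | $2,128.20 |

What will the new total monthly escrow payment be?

$671.49

School district tax: $5,375.16
Earthquake insurance: $2,128.20
Combined annual = $7,503.36
Per month = $7,503.36 / 12 = $625.28
Shortage per month = $554.52 ÷ 12 = $46.21
Adjusted monthly = $625.28 + $46.21 = $671.49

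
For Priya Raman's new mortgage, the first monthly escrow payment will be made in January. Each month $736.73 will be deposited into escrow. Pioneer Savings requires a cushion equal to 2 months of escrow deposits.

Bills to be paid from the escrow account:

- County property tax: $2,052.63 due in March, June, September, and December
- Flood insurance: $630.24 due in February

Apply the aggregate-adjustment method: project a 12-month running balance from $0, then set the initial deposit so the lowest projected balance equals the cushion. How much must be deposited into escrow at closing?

Cushion = 2 × $736.73 = $1,473.46
Trial balance (start $0, +$736.73 each month, − disbursements):
  Jan: +$736.73 → $736.73
  Feb: +$736.73 − $630.24 → $843.22
  Mar: +$736.73 − $2,052.63 → -$472.68
  Apr: +$736.73 → $264.05
  May: +$736.73 → $1,000.78
  Jun: +$736.73 − $2,052.63 → -$315.12
  Jul: +$736.73 → $421.61
  Aug: +$736.73 → $1,158.34
  Sep: +$736.73 − $2,052.63 → -$157.56
  Oct: +$736.73 → $579.17
  Nov: +$736.73 → $1,315.90
  Dec: +$736.73 − $2,052.63 → $0.00
Lowest trial balance = -$472.68 (Mar)
Initial deposit = cushion − low point = $1,473.46 − (-$472.68) = $1,946.14

$1,946.14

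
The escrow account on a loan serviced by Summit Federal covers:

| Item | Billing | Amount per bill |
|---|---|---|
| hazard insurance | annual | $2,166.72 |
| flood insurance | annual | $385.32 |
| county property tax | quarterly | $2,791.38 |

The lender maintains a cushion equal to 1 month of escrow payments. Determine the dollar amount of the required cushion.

Hazard insurance = $2,166.72
Flood insurance = $385.32
County property tax = $2,791.38 × 4 = $11,165.52
Annual escrow total = $13,717.56
Per month = $13,717.56 ÷ 12 = $1,143.13
Required cushion = 1 × $1,143.13 = $1,143.13

$1,143.13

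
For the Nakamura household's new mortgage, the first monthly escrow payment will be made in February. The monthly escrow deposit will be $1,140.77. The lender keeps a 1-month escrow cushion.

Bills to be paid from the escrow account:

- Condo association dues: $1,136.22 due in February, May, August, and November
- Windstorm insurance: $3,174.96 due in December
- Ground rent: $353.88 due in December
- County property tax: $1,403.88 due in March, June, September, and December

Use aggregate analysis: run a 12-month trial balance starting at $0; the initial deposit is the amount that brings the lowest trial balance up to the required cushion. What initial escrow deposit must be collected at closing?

$2,281.54

Cushion = 1 × $1,140.77 = $1,140.77
Trial balance (start $0, +$1,140.77 each month, − disbursements):
  Feb: +$1,140.77 − $1,136.22 → $4.55
  Mar: +$1,140.77 − $1,403.88 → -$258.56
  Apr: +$1,140.77 → $882.21
  May: +$1,140.77 − $1,136.22 → $886.76
  Jun: +$1,140.77 − $1,403.88 → $623.65
  Jul: +$1,140.77 → $1,764.42
  Aug: +$1,140.77 − $1,136.22 → $1,768.97
  Sep: +$1,140.77 − $1,403.88 → $1,505.86
  Oct: +$1,140.77 → $2,646.63
  Nov: +$1,140.77 − $1,136.22 → $2,651.18
  Dec: +$1,140.77 − $4,932.72 → -$1,140.77
  Jan: +$1,140.77 → $0.00
Lowest trial balance = -$1,140.77 (Dec)
Initial deposit = cushion − low point = $1,140.77 − (-$1,140.77) = $2,281.54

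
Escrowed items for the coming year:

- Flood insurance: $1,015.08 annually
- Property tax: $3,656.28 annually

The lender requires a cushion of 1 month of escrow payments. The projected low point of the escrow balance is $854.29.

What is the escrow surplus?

Flood insurance — $1,015.08
Property tax — $3,656.28
Combined annual = $1,015.08 + $3,656.28 = $4,671.36
Per month = $4,671.36 ÷ 12 = $389.28
Required cushion = 1 × $389.28 = $389.28
Excess over cushion: $854.29 − $389.28 = $465.01

$465.01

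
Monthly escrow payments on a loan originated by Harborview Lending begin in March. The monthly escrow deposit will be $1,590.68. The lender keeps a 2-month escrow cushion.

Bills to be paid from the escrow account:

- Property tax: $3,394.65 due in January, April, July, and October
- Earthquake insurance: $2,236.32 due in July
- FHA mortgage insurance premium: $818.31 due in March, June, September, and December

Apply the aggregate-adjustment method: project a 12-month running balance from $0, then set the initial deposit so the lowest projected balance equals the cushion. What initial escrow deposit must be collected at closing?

Cushion = 2 × $1,590.68 = $3,181.36
Trial balance (start $0, +$1,590.68 each month, − disbursements):
  Mar: +$1,590.68 − $818.31 → $772.37
  Apr: +$1,590.68 − $3,394.65 → -$1,031.60
  May: +$1,590.68 → $559.08
  Jun: +$1,590.68 − $818.31 → $1,331.45
  Jul: +$1,590.68 − $5,630.97 → -$2,708.84
  Aug: +$1,590.68 → -$1,118.16
  Sep: +$1,590.68 − $818.31 → -$345.79
  Oct: +$1,590.68 − $3,394.65 → -$2,149.76
  Nov: +$1,590.68 → -$559.08
  Dec: +$1,590.68 − $818.31 → $213.29
  Jan: +$1,590.68 − $3,394.65 → -$1,590.68
  Feb: +$1,590.68 → $0.00
Lowest trial balance = -$2,708.84 (Jul)
Initial deposit = cushion − low point = $3,181.36 − (-$2,708.84) = $5,890.20

$5,890.20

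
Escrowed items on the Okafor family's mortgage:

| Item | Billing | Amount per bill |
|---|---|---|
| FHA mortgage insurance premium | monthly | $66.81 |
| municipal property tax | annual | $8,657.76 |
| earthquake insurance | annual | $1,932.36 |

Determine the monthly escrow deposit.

$949.32

FHA mortgage insurance premium = $66.81 × 12 = $801.72 annually
Municipal property tax = $8,657.76 annually
Earthquake insurance = $1,932.36 annually
Total per year = $11,391.84
Base monthly escrow = $11,391.84 / 12 = $949.32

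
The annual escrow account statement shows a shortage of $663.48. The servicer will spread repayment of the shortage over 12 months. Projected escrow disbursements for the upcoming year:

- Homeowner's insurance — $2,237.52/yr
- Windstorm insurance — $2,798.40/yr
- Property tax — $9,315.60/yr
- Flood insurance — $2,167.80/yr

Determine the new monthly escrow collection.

$1,431.90

Homeowner's insurance = $2,237.52/yr
Windstorm insurance = $2,798.40/yr
Property tax = $9,315.60/yr
Flood insurance = $2,167.80/yr
Yearly total = $16,519.32
Base monthly escrow = $16,519.32 ÷ 12 = $1,376.61
Monthly shortage recovery: $663.48 ÷ 12 = $55.29
Adjusted monthly = $1,376.61 + $55.29 = $1,431.90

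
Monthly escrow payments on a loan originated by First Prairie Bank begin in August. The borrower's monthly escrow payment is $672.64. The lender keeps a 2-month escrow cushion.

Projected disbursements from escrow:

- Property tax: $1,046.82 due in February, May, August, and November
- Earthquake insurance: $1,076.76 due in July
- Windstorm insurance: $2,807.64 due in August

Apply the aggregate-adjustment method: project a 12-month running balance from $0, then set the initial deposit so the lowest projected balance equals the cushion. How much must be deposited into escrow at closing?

Cushion = 2 × $672.64 = $1,345.28
Trial balance (start $0, +$672.64 each month, − disbursements):
  Aug: +$672.64 − $3,854.46 → -$3,181.82
  Sep: +$672.64 → -$2,509.18
  Oct: +$672.64 → -$1,836.54
  Nov: +$672.64 − $1,046.82 → -$2,210.72
  Dec: +$672.64 → -$1,538.08
  Jan: +$672.64 → -$865.44
  Feb: +$672.64 − $1,046.82 → -$1,239.62
  Mar: +$672.64 → -$566.98
  Apr: +$672.64 → $105.66
  May: +$672.64 − $1,046.82 → -$268.52
  Jun: +$672.64 → $404.12
  Jul: +$672.64 − $1,076.76 → $0.00
Lowest trial balance = -$3,181.82 (Aug)
Initial deposit = cushion − low point = $1,345.28 − (-$3,181.82) = $4,527.10

$4,527.10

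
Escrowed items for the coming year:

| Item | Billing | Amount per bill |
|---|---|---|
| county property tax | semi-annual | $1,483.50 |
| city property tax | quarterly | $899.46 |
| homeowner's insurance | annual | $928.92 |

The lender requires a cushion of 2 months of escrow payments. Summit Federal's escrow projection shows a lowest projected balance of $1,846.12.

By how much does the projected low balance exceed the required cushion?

County property tax: $1,483.50 × 2 = $2,967.00 per year
City property tax: $899.46 × 4 = $3,597.84 per year
Homeowner's insurance: $928.92 per year
Total per year = $2,967.00 + $3,597.84 + $928.92 = $7,493.76
Per month = $7,493.76 ÷ 12 = $624.48
Required reserve = 2 × $624.48 = $1,248.96
Surplus = $1,846.12 − $1,248.96 = $597.16

$597.16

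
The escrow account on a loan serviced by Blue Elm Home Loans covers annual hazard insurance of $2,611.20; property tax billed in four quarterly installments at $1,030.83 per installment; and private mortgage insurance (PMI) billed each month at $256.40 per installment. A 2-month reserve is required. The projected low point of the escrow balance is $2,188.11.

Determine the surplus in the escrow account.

Hazard insurance = $2,611.20/yr
Property tax = $1,030.83 × 4 = $4,123.32/yr
Private mortgage insurance (PMI) = $256.40 × 12 = $3,076.80/yr
Total per year = $2,611.20 + $4,123.32 + $3,076.80 = $9,811.32
Monthly = $9,811.32 ÷ 12 = $817.61
Required cushion = 2 × $817.61 = $1,635.22
Excess over cushion: $2,188.11 − $1,635.22 = $552.89

$552.89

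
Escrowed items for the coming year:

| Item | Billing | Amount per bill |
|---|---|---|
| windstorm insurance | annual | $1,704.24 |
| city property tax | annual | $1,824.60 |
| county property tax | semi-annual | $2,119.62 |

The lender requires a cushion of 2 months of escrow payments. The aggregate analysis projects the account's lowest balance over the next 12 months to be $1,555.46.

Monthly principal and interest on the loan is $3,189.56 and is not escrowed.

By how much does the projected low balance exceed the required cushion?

Windstorm insurance: $1,704.24 per year
City property tax: $1,824.60 per year
County property tax: $2,119.62 × 2 = $4,239.24 per year
Yearly total = $1,704.24 + $1,824.60 + $4,239.24 = $7,768.08
Monthly escrow = $7,768.08 / 12 = $647.34
Required reserve = 2 × $647.34 = $1,294.68
Excess over cushion: $1,555.46 − $1,294.68 = $260.78

$260.78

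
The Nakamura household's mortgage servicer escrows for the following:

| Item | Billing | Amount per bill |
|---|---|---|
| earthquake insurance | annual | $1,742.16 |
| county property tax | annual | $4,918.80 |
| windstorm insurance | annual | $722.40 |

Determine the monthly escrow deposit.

$615.28

Earthquake insurance = $1,742.16 annually
County property tax = $4,918.80 annually
Windstorm insurance = $722.40 annually
Total per year = $7,383.36
Base monthly escrow = $7,383.36 / 12 = $615.28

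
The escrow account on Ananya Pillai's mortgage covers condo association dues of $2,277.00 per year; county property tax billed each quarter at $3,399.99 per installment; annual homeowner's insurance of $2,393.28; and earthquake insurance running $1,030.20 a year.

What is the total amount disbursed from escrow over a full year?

Condo association dues = $2,277.00
County property tax = $3,399.99 × 4 = $13,599.96
Homeowner's insurance = $2,393.28
Earthquake insurance = $1,030.20
Total per year = $2,277.00 + $13,599.96 + $2,393.28 + $1,030.20 = $19,300.44

$19,300.44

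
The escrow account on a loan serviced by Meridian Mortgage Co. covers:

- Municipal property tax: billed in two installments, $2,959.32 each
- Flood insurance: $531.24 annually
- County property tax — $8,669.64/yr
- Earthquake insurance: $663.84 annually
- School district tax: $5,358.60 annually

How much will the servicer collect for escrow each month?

$1,761.83

Municipal property tax: $2,959.32 × 2 = $5,918.64/yr
Flood insurance: $531.24/yr
County property tax: $8,669.64/yr
Earthquake insurance: $663.84/yr
School district tax: $5,358.60/yr
Total annual escrow = $5,918.64 + $531.24 + $8,669.64 + $663.84 + $5,358.60 = $21,141.96
Monthly = $21,141.96 ÷ 12 = $1,761.83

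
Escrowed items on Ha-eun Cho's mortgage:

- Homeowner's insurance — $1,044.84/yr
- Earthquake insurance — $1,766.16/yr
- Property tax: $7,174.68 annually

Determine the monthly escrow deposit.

$832.14

Homeowner's insurance — $1,044.84/yr
Earthquake insurance — $1,766.16/yr
Property tax — $7,174.68/yr
Yearly total = $9,985.68
Monthly escrow = $9,985.68 ÷ 12 = $832.14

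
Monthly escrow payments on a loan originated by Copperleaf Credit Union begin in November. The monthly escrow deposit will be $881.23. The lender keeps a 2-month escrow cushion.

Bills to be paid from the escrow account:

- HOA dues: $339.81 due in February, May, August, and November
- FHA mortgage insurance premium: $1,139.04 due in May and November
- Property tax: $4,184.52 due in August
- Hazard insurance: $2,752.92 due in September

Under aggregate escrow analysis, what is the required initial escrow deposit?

Cushion = 2 × $881.23 = $1,762.46
Trial balance (start $0, +$881.23 each month, − disbursements):
  Nov: +$881.23 − $1,478.85 → -$597.62
  Dec: +$881.23 → $283.61
  Jan: +$881.23 → $1,164.84
  Feb: +$881.23 − $339.81 → $1,706.26
  Mar: +$881.23 → $2,587.49
  Apr: +$881.23 → $3,468.72
  May: +$881.23 − $1,478.85 → $2,871.10
  Jun: +$881.23 → $3,752.33
  Jul: +$881.23 → $4,633.56
  Aug: +$881.23 − $4,524.33 → $990.46
  Sep: +$881.23 − $2,752.92 → -$881.23
  Oct: +$881.23 → $0.00
Lowest trial balance = -$881.23 (Sep)
Initial deposit = cushion − low point = $1,762.46 − (-$881.23) = $2,643.69

$2,643.69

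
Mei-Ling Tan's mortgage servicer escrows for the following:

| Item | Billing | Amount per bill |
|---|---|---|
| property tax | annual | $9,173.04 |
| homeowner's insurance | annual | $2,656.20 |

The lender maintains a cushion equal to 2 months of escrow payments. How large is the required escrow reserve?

Property tax = $9,173.04/yr
Homeowner's insurance = $2,656.20/yr
Combined annual = $11,829.24
Base monthly escrow = $11,829.24 ÷ 12 = $985.77
Cushion = 2 × $985.77 = $1,971.54

$1,971.54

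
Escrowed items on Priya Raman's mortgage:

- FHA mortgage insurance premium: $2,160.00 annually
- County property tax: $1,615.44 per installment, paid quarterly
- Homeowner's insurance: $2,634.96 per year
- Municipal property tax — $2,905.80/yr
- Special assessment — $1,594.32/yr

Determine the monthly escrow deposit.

FHA mortgage insurance premium = $2,160.00/yr
County property tax = $1,615.44 × 4 = $6,461.76/yr
Homeowner's insurance = $2,634.96/yr
Municipal property tax = $2,905.80/yr
Special assessment = $1,594.32/yr
Yearly total = $15,756.84
Base monthly escrow = $15,756.84 ÷ 12 = $1,313.07

$1,313.07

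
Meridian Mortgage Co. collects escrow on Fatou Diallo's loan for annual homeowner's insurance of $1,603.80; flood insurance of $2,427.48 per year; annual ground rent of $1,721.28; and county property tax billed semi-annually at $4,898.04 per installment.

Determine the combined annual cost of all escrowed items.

$15,548.64

Homeowner's insurance = $1,603.80 per year
Flood insurance = $2,427.48 per year
Ground rent = $1,721.28 per year
County property tax = $4,898.04 × 2 = $9,796.08 per year
Total per year = $1,603.80 + $2,427.48 + $1,721.28 + $9,796.08 = $15,548.64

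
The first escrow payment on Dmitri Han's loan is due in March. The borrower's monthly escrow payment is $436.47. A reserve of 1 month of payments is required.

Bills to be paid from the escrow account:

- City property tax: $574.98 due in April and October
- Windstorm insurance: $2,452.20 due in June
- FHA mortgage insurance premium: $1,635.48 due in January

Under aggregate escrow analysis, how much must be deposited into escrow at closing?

Cushion = 1 × $436.47 = $436.47
Trial balance (start $0, +$436.47 each month, − disbursements):
  Mar: +$436.47 → $436.47
  Apr: +$436.47 − $574.98 → $297.96
  May: +$436.47 → $734.43
  Jun: +$436.47 − $2,452.20 → -$1,281.30
  Jul: +$436.47 → -$844.83
  Aug: +$436.47 → -$408.36
  Sep: +$436.47 → $28.11
  Oct: +$436.47 − $574.98 → -$110.40
  Nov: +$436.47 → $326.07
  Dec: +$436.47 → $762.54
  Jan: +$436.47 − $1,635.48 → -$436.47
  Feb: +$436.47 → $0.00
Lowest trial balance = -$1,281.30 (Jun)
Initial deposit = cushion − low point = $436.47 − (-$1,281.30) = $1,717.77

$1,717.77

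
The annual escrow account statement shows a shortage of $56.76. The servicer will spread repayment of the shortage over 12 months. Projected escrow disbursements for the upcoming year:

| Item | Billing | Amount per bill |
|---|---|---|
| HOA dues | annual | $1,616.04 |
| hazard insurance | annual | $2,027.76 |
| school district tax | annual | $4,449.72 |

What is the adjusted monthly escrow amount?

HOA dues = $1,616.04/yr
Hazard insurance = $2,027.76/yr
School district tax = $4,449.72/yr
Yearly total = $1,616.04 + $2,027.76 + $4,449.72 = $8,093.52
Monthly = $8,093.52 ÷ 12 = $674.46
Shortage per month = $56.76 ÷ 12 = $4.73
New monthly escrow = $674.46 + $4.73 = $679.19

$679.19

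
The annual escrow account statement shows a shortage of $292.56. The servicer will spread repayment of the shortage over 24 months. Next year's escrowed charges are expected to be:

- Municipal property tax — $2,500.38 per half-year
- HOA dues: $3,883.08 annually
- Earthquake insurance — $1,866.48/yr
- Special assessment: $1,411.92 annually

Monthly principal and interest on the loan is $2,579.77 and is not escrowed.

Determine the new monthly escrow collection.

Municipal property tax: $2,500.38 × 2 = $5,000.76
HOA dues: $3,883.08
Earthquake insurance: $1,866.48
Special assessment: $1,411.92
Total per year = $12,162.24
Monthly escrow = $12,162.24 / 12 = $1,013.52
Monthly shortage recovery: $292.56 ÷ 24 = $12.19
New monthly escrow = $1,013.52 + $12.19 = $1,025.71

$1,025.71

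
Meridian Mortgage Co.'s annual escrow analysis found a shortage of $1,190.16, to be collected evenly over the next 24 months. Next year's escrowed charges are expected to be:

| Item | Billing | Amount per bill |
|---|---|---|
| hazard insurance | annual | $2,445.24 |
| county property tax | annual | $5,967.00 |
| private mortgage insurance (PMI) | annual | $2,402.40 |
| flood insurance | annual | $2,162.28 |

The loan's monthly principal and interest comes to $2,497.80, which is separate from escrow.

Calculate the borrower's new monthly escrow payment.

Hazard insurance: $2,445.24 per year
County property tax: $5,967.00 per year
Private mortgage insurance (PMI): $2,402.40 per year
Flood insurance: $2,162.28 per year
Combined annual = $2,445.24 + $5,967.00 + $2,402.40 + $2,162.28 = $12,976.92
Monthly escrow = $12,976.92 ÷ 12 = $1,081.41
Shortage spread = $1,190.16 / 24 = $49.59/mo
Adjusted monthly = $1,081.41 + $49.59 = $1,131.00

$1,131.00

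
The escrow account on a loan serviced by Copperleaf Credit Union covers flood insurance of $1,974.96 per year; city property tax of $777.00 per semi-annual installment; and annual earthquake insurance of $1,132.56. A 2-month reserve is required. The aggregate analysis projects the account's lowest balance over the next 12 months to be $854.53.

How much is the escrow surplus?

Flood insurance: $1,974.96 annually
City property tax: $777.00 × 2 = $1,554.00 annually
Earthquake insurance: $1,132.56 annually
Annual escrow total = $1,974.96 + $1,554.00 + $1,132.56 = $4,661.52
Monthly = $4,661.52 / 12 = $388.46
Required reserve = 2 × $388.46 = $776.92
Excess over cushion: $854.53 − $776.92 = $77.61

$77.61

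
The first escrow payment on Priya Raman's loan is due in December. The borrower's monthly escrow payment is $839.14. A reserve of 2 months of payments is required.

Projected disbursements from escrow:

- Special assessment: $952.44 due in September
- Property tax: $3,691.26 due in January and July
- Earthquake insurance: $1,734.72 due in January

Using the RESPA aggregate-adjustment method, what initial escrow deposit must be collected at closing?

Cushion = 2 × $839.14 = $1,678.28
Trial balance (start $0, +$839.14 each month, − disbursements):
  Dec: +$839.14 → $839.14
  Jan: +$839.14 − $5,425.98 → -$3,747.70
  Feb: +$839.14 → -$2,908.56
  Mar: +$839.14 → -$2,069.42
  Apr: +$839.14 → -$1,230.28
  May: +$839.14 → -$391.14
  Jun: +$839.14 → $448.00
  Jul: +$839.14 − $3,691.26 → -$2,404.12
  Aug: +$839.14 → -$1,564.98
  Sep: +$839.14 − $952.44 → -$1,678.28
  Oct: +$839.14 → -$839.14
  Nov: +$839.14 → $0.00
Lowest trial balance = -$3,747.70 (Jan)
Initial deposit = cushion − low point = $1,678.28 − (-$3,747.70) = $5,425.98

$5,425.98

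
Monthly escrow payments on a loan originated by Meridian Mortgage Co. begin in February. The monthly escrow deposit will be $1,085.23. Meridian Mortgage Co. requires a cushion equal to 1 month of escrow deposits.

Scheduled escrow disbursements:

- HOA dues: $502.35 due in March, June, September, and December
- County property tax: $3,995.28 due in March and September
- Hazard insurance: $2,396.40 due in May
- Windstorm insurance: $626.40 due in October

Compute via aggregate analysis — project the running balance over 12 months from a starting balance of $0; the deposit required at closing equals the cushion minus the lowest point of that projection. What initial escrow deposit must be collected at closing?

Cushion = 1 × $1,085.23 = $1,085.23
Trial balance (start $0, +$1,085.23 each month, − disbursements):
  Feb: +$1,085.23 → $1,085.23
  Mar: +$1,085.23 − $4,497.63 → -$2,327.17
  Apr: +$1,085.23 → -$1,241.94
  May: +$1,085.23 − $2,396.40 → -$2,553.11
  Jun: +$1,085.23 − $502.35 → -$1,970.23
  Jul: +$1,085.23 → -$885.00
  Aug: +$1,085.23 → $200.23
  Sep: +$1,085.23 − $4,497.63 → -$3,212.17
  Oct: +$1,085.23 − $626.40 → -$2,753.34
  Nov: +$1,085.23 → -$1,668.11
  Dec: +$1,085.23 − $502.35 → -$1,085.23
  Jan: +$1,085.23 → $0.00
Lowest trial balance = -$3,212.17 (Sep)
Initial deposit = cushion − low point = $1,085.23 − (-$3,212.17) = $4,297.40

$4,297.40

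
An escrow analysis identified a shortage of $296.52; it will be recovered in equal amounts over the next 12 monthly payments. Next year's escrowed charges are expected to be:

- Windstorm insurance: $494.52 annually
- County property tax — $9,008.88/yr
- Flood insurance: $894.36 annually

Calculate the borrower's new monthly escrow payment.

$891.19

Windstorm insurance: $494.52 per year
County property tax: $9,008.88 per year
Flood insurance: $894.36 per year
Total per year = $494.52 + $9,008.88 + $894.36 = $10,397.76
Per month = $10,397.76 / 12 = $866.48
Shortage spread = $296.52 ÷ 12 = $24.71/mo
New monthly escrow = $866.48 + $24.71 = $891.19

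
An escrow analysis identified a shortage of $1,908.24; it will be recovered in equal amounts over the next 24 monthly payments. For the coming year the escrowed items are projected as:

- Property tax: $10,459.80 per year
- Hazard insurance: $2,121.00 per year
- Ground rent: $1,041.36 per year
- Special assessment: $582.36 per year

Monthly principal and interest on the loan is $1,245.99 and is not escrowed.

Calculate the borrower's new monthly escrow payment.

$1,263.22

Property tax: $10,459.80 annually
Hazard insurance: $2,121.00 annually
Ground rent: $1,041.36 annually
Special assessment: $582.36 annually
Annual escrow total = $10,459.80 + $2,121.00 + $1,041.36 + $582.36 = $14,204.52
Monthly = $14,204.52 ÷ 12 = $1,183.71
Monthly shortage recovery: $1,908.24 / 24 = $79.51
New monthly escrow = $1,183.71 + $79.51 = $1,263.22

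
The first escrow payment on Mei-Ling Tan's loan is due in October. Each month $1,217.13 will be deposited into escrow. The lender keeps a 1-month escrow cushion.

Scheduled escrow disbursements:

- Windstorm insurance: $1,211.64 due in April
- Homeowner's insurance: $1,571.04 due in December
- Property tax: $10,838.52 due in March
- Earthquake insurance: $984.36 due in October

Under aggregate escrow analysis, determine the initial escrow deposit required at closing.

Cushion = 1 × $1,217.13 = $1,217.13
Trial balance (start $0, +$1,217.13 each month, − disbursements):
  Oct: +$1,217.13 − $984.36 → $232.77
  Nov: +$1,217.13 → $1,449.90
  Dec: +$1,217.13 − $1,571.04 → $1,095.99
  Jan: +$1,217.13 → $2,313.12
  Feb: +$1,217.13 → $3,530.25
  Mar: +$1,217.13 − $10,838.52 → -$6,091.14
  Apr: +$1,217.13 − $1,211.64 → -$6,085.65
  May: +$1,217.13 → -$4,868.52
  Jun: +$1,217.13 → -$3,651.39
  Jul: +$1,217.13 → -$2,434.26
  Aug: +$1,217.13 → -$1,217.13
  Sep: +$1,217.13 → $0.00
Lowest trial balance = -$6,091.14 (Mar)
Initial deposit = cushion − low point = $1,217.13 − (-$6,091.14) = $7,308.27

$7,308.27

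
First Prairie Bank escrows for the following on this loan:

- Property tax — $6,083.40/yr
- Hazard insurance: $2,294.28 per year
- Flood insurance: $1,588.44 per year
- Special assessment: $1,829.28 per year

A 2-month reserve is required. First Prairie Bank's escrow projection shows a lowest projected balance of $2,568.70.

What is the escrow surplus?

$602.80

Property tax — $6,083.40 per year
Hazard insurance — $2,294.28 per year
Flood insurance — $1,588.44 per year
Special assessment — $1,829.28 per year
Total annual escrow = $11,795.40
Monthly = $11,795.40 / 12 = $982.95
Cushion = 2 × $982.95 = $1,965.90
Excess over cushion: $2,568.70 − $1,965.90 = $602.80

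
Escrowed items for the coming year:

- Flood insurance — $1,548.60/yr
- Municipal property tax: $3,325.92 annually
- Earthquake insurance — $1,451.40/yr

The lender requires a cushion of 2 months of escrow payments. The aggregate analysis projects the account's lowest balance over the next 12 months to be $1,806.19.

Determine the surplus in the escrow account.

$751.87

Flood insurance: $1,548.60 annually
Municipal property tax: $3,325.92 annually
Earthquake insurance: $1,451.40 annually
Annual escrow total = $6,325.92
Monthly escrow = $6,325.92 / 12 = $527.16
Required reserve = 2 × $527.16 = $1,054.32
Excess over cushion: $1,806.19 − $1,054.32 = $751.87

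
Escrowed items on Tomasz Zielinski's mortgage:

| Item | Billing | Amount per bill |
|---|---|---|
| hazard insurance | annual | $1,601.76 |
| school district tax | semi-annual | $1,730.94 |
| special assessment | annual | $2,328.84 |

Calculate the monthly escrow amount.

Hazard insurance: $1,601.76/yr
School district tax: $1,730.94 × 2 = $3,461.88/yr
Special assessment: $2,328.84/yr
Combined annual = $7,392.48
Monthly escrow = $7,392.48 ÷ 12 = $616.04

$616.04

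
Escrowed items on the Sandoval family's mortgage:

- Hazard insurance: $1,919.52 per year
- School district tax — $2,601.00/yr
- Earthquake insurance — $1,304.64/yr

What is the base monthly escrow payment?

$485.43

Hazard insurance: $1,919.52/yr
School district tax: $2,601.00/yr
Earthquake insurance: $1,304.64/yr
Combined annual = $1,919.52 + $2,601.00 + $1,304.64 = $5,825.16
Monthly escrow = $5,825.16 / 12 = $485.43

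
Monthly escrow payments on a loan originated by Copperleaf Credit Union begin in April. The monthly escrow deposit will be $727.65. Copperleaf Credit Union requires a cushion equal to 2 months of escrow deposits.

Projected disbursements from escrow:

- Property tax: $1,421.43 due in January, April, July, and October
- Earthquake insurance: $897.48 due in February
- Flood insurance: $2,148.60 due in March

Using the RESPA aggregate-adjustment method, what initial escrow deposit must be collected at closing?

Cushion = 2 × $727.65 = $1,455.30
Trial balance (start $0, +$727.65 each month, − disbursements):
  Apr: +$727.65 − $1,421.43 → -$693.78
  May: +$727.65 → $33.87
  Jun: +$727.65 → $761.52
  Jul: +$727.65 − $1,421.43 → $67.74
  Aug: +$727.65 → $795.39
  Sep: +$727.65 → $1,523.04
  Oct: +$727.65 − $1,421.43 → $829.26
  Nov: +$727.65 → $1,556.91
  Dec: +$727.65 → $2,284.56
  Jan: +$727.65 − $1,421.43 → $1,590.78
  Feb: +$727.65 − $897.48 → $1,420.95
  Mar: +$727.65 − $2,148.60 → $0.00
Lowest trial balance = -$693.78 (Apr)
Initial deposit = cushion − low point = $1,455.30 − (-$693.78) = $2,149.08

$2,149.08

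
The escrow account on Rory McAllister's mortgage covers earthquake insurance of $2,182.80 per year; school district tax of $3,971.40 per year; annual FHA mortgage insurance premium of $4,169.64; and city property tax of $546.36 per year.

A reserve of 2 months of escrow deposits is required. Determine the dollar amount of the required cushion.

Earthquake insurance = $2,182.80 annually
School district tax = $3,971.40 annually
FHA mortgage insurance premium = $4,169.64 annually
City property tax = $546.36 annually
Total annual escrow = $2,182.80 + $3,971.40 + $4,169.64 + $546.36 = $10,870.20
Monthly escrow = $10,870.20 ÷ 12 = $905.85
Cushion = 2 × $905.85 = $1,811.70

$1,811.70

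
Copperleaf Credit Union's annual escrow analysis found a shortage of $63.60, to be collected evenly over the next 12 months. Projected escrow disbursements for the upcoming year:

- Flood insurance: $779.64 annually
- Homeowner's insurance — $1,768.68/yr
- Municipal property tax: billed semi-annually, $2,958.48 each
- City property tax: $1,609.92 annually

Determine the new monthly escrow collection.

$844.90

Flood insurance: $779.64 per year
Homeowner's insurance: $1,768.68 per year
Municipal property tax: $2,958.48 × 2 = $5,916.96 per year
City property tax: $1,609.92 per year
Total annual escrow = $10,075.20
Base monthly escrow = $10,075.20 / 12 = $839.60
Shortage per month = $63.60 / 12 = $5.30
Adjusted monthly = $839.60 + $5.30 = $844.90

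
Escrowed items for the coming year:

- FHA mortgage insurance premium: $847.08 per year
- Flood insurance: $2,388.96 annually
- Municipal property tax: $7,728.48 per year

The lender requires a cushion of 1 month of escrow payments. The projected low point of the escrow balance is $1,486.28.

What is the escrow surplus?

$572.57

FHA mortgage insurance premium: $847.08
Flood insurance: $2,388.96
Municipal property tax: $7,728.48
Total annual escrow = $847.08 + $2,388.96 + $7,728.48 = $10,964.52
Monthly = $10,964.52 / 12 = $913.71
Required cushion = 1 × $913.71 = $913.71
Excess over cushion: $1,486.28 − $913.71 = $572.57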